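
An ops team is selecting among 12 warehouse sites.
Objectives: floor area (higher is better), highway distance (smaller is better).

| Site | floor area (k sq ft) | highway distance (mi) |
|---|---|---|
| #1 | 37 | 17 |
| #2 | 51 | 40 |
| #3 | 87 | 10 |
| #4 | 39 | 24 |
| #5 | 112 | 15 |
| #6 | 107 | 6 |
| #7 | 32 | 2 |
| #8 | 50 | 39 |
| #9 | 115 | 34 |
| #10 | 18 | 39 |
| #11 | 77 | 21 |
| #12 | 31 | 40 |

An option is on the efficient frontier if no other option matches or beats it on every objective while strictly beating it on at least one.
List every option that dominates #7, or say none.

none

#1: worse on highway distance (17 vs 2).
#2: worse on highway distance (40 vs 2).
#3: worse on highway distance (10 vs 2).
#4: worse on highway distance (24 vs 2).
#5: worse on highway distance (15 vs 2).
#6: worse on highway distance (6 vs 2).
#8: worse on highway distance (39 vs 2).
#9: worse on highway distance (34 vs 2).
#10: worse on floor area (18 vs 32).
#11: worse on highway distance (21 vs 2).
#12: worse on floor area (31 vs 32).
No option dominates #7.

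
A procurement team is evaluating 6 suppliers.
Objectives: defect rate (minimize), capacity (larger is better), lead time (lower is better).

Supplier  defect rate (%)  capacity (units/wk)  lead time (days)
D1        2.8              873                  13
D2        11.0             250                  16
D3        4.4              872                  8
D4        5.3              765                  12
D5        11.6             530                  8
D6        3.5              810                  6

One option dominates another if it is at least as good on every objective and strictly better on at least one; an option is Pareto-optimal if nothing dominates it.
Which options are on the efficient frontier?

D1, D3, D6

D1: not dominated (best defect rate).
D2: dominated by D1 (defect rate 2.8≤11.0, capacity 873≥250, lead time 13≤16).
D3: not dominated.
D4: dominated by D3 (defect rate 4.4≤5.3, capacity 872≥765, lead time 8≤12).
D5: dominated by D3 (defect rate 4.4≤11.6, capacity 872≥530, lead time 8≤8).
D6: not dominated (best lead time).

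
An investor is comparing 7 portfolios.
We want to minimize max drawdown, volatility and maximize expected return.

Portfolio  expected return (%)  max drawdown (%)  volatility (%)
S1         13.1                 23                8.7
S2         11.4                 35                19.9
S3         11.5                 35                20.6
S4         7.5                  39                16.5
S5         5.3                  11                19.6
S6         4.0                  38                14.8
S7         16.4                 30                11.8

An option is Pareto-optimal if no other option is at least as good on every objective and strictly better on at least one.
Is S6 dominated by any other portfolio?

S1 vs S6: expected return 13.1≥4.0, max drawdown 23≤38, volatility 8.7≤14.8 — S1 is at least as good on every objective and strictly better on at least one, so S1 dominates S6.

Yes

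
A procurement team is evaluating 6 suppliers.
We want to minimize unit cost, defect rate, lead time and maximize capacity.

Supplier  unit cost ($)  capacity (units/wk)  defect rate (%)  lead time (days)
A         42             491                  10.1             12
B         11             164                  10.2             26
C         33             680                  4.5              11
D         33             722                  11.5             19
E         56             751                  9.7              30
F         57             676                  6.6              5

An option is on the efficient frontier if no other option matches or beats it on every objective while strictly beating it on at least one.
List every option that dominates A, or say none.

C: unit cost 33≤42, capacity 680≥491, defect rate 4.5≤10.1, lead time 11≤12 — dominates A.
Others (B, D, E, F) are each worse than A on at least one objective.

C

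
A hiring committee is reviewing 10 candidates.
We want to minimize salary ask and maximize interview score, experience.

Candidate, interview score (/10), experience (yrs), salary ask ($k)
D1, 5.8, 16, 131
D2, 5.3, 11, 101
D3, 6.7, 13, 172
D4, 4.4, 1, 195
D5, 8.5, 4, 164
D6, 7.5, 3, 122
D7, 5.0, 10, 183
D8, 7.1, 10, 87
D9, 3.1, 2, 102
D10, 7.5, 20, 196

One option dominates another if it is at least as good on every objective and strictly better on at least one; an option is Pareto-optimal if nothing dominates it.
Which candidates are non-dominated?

D1: not dominated.
D2: not dominated.
D3: not dominated.
D4: dominated by D1 (interview score 5.8≥4.4, experience 16≥1, salary ask 131≤195).
D5: not dominated (best interview score).
D6: not dominated.
D7: dominated by D1 (interview score 5.8≥5.0, experience 16≥10, salary ask 131≤183).
D8: not dominated (best salary ask).
D9: dominated by D2 (interview score 5.3≥3.1, experience 11≥2, salary ask 101≤102).
D10: not dominated (best experience).

D1, D2, D3, D5, D6, D8, D10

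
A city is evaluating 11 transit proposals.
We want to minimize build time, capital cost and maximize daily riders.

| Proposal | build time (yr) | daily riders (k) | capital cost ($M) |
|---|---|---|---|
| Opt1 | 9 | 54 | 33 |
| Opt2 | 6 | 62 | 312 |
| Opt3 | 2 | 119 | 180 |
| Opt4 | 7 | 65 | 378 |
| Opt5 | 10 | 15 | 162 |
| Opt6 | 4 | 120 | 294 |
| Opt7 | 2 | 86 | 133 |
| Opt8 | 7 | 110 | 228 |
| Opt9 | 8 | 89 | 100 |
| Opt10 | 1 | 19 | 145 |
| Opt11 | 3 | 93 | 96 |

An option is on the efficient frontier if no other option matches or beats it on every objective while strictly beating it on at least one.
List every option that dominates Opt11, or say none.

none

Opt1: worse on build time (9 vs 3).
Opt2: worse on build time (6 vs 3).
Opt3: worse on capital cost (180 vs 96).
Opt4: worse on build time (7 vs 3).
Opt5: worse on build time (10 vs 3).
Opt6: worse on build time (4 vs 3).
Opt7: worse on daily riders (86 vs 93).
Opt8: worse on build time (7 vs 3).
Opt9: worse on build time (8 vs 3).
Opt10: worse on daily riders (19 vs 93).
No option dominates Opt11.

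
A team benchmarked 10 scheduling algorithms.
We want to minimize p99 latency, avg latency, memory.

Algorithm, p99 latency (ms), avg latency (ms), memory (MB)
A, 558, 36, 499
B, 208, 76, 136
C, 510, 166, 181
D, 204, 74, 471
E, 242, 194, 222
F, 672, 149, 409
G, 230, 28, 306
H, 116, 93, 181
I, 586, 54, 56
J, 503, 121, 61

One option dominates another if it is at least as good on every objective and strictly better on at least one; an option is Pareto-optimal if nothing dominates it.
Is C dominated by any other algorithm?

B vs C: p99 latency 208≤510, avg latency 76≤166, memory 136≤181 — B is at least as good on every objective and strictly better on at least one, so B dominates C.

Yes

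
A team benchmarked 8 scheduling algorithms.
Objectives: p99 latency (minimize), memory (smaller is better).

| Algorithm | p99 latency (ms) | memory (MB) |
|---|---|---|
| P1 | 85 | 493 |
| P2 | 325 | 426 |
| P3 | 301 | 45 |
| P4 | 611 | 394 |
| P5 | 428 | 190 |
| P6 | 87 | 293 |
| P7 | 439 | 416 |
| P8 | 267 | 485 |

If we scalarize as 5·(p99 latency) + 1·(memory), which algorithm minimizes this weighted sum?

P6

P1: 5·85 + 1·493 = 918
P2: 5·325 + 1·426 = 2051
P3: 5·301 + 1·45 = 1550
P4: 5·611 + 1·394 = 3449
P5: 5·428 + 1·190 = 2330
P6: 5·87 + 1·293 = 728
P7: 5·439 + 1·416 = 2611
P8: 5·267 + 1·485 = 1820
Lowest: P6 at 728.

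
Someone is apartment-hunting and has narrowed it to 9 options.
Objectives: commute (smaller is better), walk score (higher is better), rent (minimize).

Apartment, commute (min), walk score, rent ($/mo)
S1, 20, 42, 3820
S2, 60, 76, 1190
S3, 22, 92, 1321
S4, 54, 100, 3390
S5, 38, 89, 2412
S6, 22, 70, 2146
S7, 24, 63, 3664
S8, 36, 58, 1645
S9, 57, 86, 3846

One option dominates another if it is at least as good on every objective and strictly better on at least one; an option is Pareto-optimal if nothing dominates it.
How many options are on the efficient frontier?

4

S1: not dominated (best commute).
S2: not dominated (best rent).
S3: not dominated.
S4: not dominated (best walk score).
S5: dominated by S3 (commute 22≤38, walk score 92≥89, rent 1321≤2412).
S6: dominated by S3 (commute 22≤22, walk score 92≥70, rent 1321≤2146).
S7: dominated by S3 (commute 22≤24, walk score 92≥63, rent 1321≤3664).
S8: dominated by S3 (commute 22≤36, walk score 92≥58, rent 1321≤1645).
S9: dominated by S3 (commute 22≤57, walk score 92≥86, rent 1321≤3846).
Pareto-optimal: S1, S2, S3, S4 → 4.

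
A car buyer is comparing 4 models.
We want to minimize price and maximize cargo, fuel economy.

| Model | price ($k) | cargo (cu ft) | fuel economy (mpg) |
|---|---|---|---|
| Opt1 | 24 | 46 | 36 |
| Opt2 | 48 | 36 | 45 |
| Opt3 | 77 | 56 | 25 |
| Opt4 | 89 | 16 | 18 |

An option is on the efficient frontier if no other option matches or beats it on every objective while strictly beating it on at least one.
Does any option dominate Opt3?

No

Opt1: worse on cargo (46 vs 56).
Opt2: worse on cargo (36 vs 56).
Opt4: worse on price (89 vs 77).
No option is at least as good as Opt3 on every objective and strictly better on one.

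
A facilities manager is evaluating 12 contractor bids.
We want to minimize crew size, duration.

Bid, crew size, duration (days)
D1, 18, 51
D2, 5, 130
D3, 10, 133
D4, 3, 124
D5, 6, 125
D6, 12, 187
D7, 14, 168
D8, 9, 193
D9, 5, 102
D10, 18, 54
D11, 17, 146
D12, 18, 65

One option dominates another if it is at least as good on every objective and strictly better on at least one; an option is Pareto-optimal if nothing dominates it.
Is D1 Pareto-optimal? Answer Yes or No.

Yes

D2: worse on duration (130 vs 51).
D3: worse on duration (133 vs 51).
D4: worse on duration (124 vs 51).
D5: worse on duration (125 vs 51).
D6: worse on duration (187 vs 51).
D7: worse on duration (168 vs 51).
D8: worse on duration (193 vs 51).
D9: worse on duration (102 vs 51).
D10: worse on duration (54 vs 51).
D11: worse on duration (146 vs 51).
D12: worse on duration (65 vs 51).
No option is at least as good as D1 on every objective and strictly better on one.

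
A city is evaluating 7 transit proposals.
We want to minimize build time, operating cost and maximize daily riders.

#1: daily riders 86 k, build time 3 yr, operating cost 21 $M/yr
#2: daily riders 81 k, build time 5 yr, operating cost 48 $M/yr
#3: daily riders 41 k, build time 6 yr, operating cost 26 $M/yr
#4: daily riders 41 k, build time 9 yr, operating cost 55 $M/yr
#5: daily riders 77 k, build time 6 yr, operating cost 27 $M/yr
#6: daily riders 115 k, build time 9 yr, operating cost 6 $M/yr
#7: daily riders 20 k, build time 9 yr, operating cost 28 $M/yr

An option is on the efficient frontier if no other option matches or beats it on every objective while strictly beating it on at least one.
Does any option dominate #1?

No

#2: worse on daily riders (81 vs 86).
#3: worse on daily riders (41 vs 86).
#4: worse on daily riders (41 vs 86).
#5: worse on daily riders (77 vs 86).
#6: worse on build time (9 vs 3).
#7: worse on daily riders (20 vs 86).
No option is at least as good as #1 on every objective and strictly better on one.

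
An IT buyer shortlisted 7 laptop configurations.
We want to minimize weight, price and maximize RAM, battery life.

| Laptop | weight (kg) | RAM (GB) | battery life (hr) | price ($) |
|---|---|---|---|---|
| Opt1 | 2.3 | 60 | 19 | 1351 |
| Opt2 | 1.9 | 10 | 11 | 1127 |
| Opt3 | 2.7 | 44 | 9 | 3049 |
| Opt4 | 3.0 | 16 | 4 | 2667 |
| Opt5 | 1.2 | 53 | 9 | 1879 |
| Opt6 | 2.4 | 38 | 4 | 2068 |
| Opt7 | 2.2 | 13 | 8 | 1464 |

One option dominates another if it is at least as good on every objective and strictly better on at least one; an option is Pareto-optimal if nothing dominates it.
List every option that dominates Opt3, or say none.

Opt1, Opt5

Opt1: weight 2.3≤2.7, RAM 60≥44, battery life 19≥9, price 1351≤3049 — dominates Opt3.
Opt5: weight 1.2≤2.7, RAM 53≥44, battery life 9≥9, price 1879≤3049 — dominates Opt3.
Others (Opt2, Opt4, Opt6, Opt7) are each worse than Opt3 on at least one objective.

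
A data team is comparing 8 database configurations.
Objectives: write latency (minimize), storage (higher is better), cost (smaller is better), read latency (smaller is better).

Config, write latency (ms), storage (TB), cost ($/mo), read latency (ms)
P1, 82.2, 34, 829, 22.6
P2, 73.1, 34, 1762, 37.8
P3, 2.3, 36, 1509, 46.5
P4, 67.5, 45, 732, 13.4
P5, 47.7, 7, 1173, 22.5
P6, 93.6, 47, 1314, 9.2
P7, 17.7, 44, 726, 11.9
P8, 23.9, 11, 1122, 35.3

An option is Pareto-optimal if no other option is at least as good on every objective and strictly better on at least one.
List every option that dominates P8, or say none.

P7: write latency 17.7≤23.9, storage 44≥11, cost 726≤1122, read latency 11.9≤35.3 — dominates P8.
Others (P1, P2, P3, P4, P5, P6) are each worse than P8 on at least one objective.

P7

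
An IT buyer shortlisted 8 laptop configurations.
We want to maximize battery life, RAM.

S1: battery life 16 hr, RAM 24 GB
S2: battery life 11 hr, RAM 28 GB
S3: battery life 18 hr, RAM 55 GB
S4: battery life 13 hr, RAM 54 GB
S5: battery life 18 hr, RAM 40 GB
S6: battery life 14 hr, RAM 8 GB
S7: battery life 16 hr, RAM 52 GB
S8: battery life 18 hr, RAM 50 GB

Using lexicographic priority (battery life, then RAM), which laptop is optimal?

First maximize battery life: best is 18, kept {S3, S5, S8}.
Then maximize RAM: best is 55, kept {S3}.

S3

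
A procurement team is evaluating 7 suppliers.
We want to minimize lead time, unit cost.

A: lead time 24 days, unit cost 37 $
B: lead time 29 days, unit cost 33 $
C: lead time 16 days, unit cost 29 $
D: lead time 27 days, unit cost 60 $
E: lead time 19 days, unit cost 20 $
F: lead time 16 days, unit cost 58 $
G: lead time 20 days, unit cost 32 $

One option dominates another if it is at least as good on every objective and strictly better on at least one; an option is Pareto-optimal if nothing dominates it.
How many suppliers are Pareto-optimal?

2

A: dominated by C (lead time 16≤24, unit cost 29≤37).
B: dominated by C (lead time 16≤29, unit cost 29≤33).
C: not dominated.
D: dominated by A (lead time 24≤27, unit cost 37≤60).
E: not dominated (best unit cost).
F: dominated by C (lead time 16≤16, unit cost 29≤58).
G: dominated by C (lead time 16≤20, unit cost 29≤32).
Pareto-optimal: C, E → 2.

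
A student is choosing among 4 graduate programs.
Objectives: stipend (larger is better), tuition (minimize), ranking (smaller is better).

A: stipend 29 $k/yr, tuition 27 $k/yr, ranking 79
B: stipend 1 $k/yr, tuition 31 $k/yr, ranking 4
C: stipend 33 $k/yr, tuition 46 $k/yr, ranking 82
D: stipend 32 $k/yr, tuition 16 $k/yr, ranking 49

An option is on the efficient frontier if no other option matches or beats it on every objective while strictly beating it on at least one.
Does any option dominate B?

No

A: worse on ranking (79 vs 4).
C: worse on tuition (46 vs 31).
D: worse on ranking (49 vs 4).
No option is at least as good as B on every objective and strictly better on one.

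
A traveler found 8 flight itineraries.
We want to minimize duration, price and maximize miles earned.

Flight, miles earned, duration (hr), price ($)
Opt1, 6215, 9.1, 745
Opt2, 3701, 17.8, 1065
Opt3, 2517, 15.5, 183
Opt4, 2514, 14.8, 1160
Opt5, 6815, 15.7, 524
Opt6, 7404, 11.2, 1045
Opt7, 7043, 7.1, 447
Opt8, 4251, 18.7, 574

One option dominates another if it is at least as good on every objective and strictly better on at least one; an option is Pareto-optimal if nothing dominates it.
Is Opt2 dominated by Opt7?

Opt7 vs Opt2: miles earned 7043≥3701, duration 7.1≤17.8, price 447≤1065 — Opt7 is at least as good on every objective with at least one strict improvement.

Yes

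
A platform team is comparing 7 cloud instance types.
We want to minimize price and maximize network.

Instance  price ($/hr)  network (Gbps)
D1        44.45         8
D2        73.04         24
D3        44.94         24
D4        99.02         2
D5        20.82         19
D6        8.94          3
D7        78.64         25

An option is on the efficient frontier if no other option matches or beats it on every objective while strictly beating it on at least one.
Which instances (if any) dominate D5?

D1: worse on price (44.45 vs 20.82).
D2: worse on price (73.04 vs 20.82).
D3: worse on price (44.94 vs 20.82).
D4: worse on price (99.02 vs 20.82).
D6: worse on network (3 vs 19).
D7: worse on price (78.64 vs 20.82).
No option dominates D5.

none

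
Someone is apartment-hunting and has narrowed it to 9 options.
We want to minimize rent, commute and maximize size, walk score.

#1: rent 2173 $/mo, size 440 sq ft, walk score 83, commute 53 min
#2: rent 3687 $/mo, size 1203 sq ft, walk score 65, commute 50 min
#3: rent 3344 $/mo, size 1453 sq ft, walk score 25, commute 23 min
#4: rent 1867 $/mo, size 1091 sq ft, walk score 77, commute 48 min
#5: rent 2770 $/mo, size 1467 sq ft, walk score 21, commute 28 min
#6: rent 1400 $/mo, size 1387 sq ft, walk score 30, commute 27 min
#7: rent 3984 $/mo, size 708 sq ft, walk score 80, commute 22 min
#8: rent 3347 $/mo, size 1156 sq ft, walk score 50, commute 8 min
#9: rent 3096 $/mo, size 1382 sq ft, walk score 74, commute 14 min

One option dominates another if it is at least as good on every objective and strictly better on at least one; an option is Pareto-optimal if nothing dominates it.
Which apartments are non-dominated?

#1: not dominated (best walk score).
#2: dominated by #9 (rent 3096≤3687, size 1382≥1203, walk score 74≥65, commute 14≤50).
#3: not dominated.
#4: not dominated.
#5: not dominated (best size).
#6: not dominated (best rent).
#7: not dominated.
#8: not dominated (best commute).
#9: not dominated.

#1, #3, #4, #5, #6, #7, #8, #9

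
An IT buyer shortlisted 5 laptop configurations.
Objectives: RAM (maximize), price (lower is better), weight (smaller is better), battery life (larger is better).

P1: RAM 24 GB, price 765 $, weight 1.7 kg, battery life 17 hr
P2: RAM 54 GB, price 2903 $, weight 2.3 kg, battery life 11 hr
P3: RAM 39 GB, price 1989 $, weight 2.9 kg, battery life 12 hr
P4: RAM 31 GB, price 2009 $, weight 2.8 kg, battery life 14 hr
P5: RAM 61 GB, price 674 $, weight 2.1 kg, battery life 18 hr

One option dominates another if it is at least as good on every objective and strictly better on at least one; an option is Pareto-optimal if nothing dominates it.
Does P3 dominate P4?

No

P3 vs P4: P3 is worse on weight (2.9 vs 2.8), so it does not dominate P4.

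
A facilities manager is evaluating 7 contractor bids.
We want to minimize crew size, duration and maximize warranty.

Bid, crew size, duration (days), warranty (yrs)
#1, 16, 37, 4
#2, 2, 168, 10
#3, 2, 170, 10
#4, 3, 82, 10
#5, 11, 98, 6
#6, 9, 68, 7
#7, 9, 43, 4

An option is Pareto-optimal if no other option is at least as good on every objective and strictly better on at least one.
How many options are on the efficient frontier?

#1: not dominated (best duration).
#2: not dominated.
#3: dominated by #2 (crew size 2≤2, duration 168≤170, warranty 10≥10).
#4: not dominated.
#5: dominated by #4 (crew size 3≤11, duration 82≤98, warranty 10≥6).
#6: not dominated.
#7: not dominated.
Pareto-optimal: #1, #2, #4, #6, #7 → 5.

5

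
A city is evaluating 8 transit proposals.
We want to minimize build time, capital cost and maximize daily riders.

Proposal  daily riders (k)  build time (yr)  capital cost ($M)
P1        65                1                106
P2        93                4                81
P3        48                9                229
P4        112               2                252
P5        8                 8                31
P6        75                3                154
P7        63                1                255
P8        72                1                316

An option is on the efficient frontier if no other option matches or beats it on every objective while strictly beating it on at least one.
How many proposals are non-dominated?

P1: not dominated.
P2: not dominated.
P3: dominated by P1 (daily riders 65≥48, build time 1≤9, capital cost 106≤229).
P4: not dominated (best daily riders).
P5: not dominated (best capital cost).
P6: not dominated.
P7: dominated by P1 (daily riders 65≥63, build time 1≤1, capital cost 106≤255).
P8: not dominated.
Pareto-optimal: P1, P2, P4, P5, P6, P8 → 6.

6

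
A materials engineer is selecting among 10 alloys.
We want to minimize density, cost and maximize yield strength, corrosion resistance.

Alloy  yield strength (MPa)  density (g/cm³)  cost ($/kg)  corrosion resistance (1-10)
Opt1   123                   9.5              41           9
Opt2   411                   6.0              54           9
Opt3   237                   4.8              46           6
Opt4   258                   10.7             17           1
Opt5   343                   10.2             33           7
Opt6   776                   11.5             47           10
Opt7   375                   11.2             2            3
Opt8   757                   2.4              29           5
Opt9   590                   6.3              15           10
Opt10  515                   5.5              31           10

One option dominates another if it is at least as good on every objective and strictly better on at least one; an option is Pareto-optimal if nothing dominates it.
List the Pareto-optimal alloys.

Opt1: dominated by Opt9 (yield strength 590≥123, density 6.3≤9.5, cost 15≤41, corrosion resistance 10≥9).
Opt2: dominated by Opt10 (yield strength 515≥411, density 5.5≤6.0, cost 31≤54, corrosion resistance 10≥9).
Opt3: not dominated.
Opt4: dominated by Opt9 (yield strength 590≥258, density 6.3≤10.7, cost 15≤17, corrosion resistance 10≥1).
Opt5: dominated by Opt9 (yield strength 590≥343, density 6.3≤10.2, cost 15≤33, corrosion resistance 10≥7).
Opt6: not dominated (best yield strength).
Opt7: not dominated (best cost).
Opt8: not dominated (best density).
Opt9: not dominated.
Opt10: not dominated.

Opt3, Opt6, Opt7, Opt8, Opt9, Opt10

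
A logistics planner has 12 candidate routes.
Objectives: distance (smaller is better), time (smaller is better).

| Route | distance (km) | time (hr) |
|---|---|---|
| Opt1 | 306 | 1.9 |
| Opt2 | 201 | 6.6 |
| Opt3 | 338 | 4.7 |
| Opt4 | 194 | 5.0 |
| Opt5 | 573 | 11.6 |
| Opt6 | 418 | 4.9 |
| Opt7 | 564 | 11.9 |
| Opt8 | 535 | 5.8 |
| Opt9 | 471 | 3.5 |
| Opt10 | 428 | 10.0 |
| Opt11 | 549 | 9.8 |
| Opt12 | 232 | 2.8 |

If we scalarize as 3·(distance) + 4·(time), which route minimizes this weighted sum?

Opt4

Opt1: 3·306 + 4·1.9 = 925.6
Opt2: 3·201 + 4·6.6 = 629.4
Opt3: 3·338 + 4·4.7 = 1032.8
Opt4: 3·194 + 4·5.0 = 602.0
Opt5: 3·573 + 4·11.6 = 1765.4
Opt6: 3·418 + 4·4.9 = 1273.6
Opt7: 3·564 + 4·11.9 = 1739.6
Opt8: 3·535 + 4·5.8 = 1628.2
Opt9: 3·471 + 4·3.5 = 1427.0
Opt10: 3·428 + 4·10.0 = 1324.0
Opt11: 3·549 + 4·9.8 = 1686.2
Opt12: 3·232 + 4·2.8 = 707.2
Lowest: Opt4 at 602.0.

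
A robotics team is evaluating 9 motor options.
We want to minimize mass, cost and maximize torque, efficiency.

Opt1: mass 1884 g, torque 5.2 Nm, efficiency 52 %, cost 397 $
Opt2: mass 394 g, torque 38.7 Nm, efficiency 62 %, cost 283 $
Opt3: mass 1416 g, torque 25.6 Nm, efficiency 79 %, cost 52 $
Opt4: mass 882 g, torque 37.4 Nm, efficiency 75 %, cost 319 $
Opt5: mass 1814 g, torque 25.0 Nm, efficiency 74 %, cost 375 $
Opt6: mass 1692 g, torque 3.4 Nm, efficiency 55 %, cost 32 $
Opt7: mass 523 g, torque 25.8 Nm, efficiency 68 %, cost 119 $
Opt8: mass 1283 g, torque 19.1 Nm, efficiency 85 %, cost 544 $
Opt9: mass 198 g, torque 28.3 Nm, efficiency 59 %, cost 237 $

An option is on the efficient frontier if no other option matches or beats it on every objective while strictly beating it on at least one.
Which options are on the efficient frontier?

Opt1: dominated by Opt2 (mass 394≤1884, torque 38.7≥5.2, efficiency 62≥52, cost 283≤397).
Opt2: not dominated (best torque).
Opt3: not dominated.
Opt4: not dominated.
Opt5: dominated by Opt3 (mass 1416≤1814, torque 25.6≥25.0, efficiency 79≥74, cost 52≤375).
Opt6: not dominated (best cost).
Opt7: not dominated.
Opt8: not dominated (best efficiency).
Opt9: not dominated (best mass).

Opt2, Opt3, Opt4, Opt6, Opt7, Opt8, Opt9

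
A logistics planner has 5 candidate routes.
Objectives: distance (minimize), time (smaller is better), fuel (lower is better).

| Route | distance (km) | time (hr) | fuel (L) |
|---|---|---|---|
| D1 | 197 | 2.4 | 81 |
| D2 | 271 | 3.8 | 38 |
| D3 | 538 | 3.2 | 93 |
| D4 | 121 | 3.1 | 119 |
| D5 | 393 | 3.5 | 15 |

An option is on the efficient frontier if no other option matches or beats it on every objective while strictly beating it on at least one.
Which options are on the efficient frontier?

D1: not dominated (best time).
D2: not dominated.
D3: dominated by D1 (distance 197≤538, time 2.4≤3.2, fuel 81≤93).
D4: not dominated (best distance).
D5: not dominated (best fuel).

D1, D2, D4, D5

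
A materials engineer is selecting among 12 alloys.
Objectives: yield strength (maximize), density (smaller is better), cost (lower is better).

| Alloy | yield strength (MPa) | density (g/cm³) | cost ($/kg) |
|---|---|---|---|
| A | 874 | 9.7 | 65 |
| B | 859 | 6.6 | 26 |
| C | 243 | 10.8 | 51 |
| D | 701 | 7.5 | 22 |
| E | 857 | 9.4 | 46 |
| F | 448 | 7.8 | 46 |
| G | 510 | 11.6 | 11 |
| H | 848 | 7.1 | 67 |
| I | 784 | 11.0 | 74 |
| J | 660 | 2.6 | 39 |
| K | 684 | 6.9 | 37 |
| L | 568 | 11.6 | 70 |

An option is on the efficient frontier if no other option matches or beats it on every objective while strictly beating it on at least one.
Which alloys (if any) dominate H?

B

B: yield strength 859≥848, density 6.6≤7.1, cost 26≤67 — dominates H.
Others (A, C, D, E, F, G, I, J, K, L) are each worse than H on at least one objective.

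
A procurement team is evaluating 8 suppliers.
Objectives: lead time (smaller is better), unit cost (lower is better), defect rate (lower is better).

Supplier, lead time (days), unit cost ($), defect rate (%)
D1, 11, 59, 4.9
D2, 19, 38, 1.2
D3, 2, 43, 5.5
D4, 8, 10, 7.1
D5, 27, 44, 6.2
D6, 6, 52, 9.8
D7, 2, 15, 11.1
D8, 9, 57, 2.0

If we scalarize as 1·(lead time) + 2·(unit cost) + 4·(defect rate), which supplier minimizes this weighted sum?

D4

D1: 1·11 + 2·59 + 4·4.9 = 148.6
D2: 1·19 + 2·38 + 4·1.2 = 99.8
D3: 1·2 + 2·43 + 4·5.5 = 110.0
D4: 1·8 + 2·10 + 4·7.1 = 56.4
D5: 1·27 + 2·44 + 4·6.2 = 139.8
D6: 1·6 + 2·52 + 4·9.8 = 149.2
D7: 1·2 + 2·15 + 4·11.1 = 76.4
D8: 1·9 + 2·57 + 4·2.0 = 131.0
Lowest: D4 at 56.4.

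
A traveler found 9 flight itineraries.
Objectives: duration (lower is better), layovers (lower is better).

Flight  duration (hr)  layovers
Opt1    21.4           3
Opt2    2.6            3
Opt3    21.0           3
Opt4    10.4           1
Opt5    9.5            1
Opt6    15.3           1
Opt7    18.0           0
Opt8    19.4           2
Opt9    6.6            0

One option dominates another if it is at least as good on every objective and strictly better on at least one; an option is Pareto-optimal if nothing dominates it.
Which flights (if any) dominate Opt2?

Opt1: worse on duration (21.4 vs 2.6).
Opt3: worse on duration (21.0 vs 2.6).
Opt4: worse on duration (10.4 vs 2.6).
Opt5: worse on duration (9.5 vs 2.6).
Opt6: worse on duration (15.3 vs 2.6).
Opt7: worse on duration (18.0 vs 2.6).
Opt8: worse on duration (19.4 vs 2.6).
Opt9: worse on duration (6.6 vs 2.6).
No option dominates Opt2.

none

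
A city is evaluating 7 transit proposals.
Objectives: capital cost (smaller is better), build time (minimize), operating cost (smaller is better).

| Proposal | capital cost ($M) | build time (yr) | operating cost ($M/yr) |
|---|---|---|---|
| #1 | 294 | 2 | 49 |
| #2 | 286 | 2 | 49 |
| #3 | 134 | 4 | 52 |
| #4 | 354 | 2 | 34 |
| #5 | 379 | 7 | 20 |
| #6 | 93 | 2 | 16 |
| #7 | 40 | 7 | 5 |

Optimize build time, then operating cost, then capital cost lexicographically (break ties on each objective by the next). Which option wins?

First minimize build time: best is 2, kept {#1, #2, #4, #6}.
Then minimize operating cost: best is 16, kept {#6}.

#6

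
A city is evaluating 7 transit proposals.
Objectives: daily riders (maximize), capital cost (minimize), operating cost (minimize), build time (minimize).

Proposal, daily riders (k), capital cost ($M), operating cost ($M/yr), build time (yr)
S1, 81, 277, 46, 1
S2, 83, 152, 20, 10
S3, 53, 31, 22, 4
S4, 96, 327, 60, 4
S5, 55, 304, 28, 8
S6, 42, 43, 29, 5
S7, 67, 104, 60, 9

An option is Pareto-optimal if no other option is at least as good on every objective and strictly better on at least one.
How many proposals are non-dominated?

S1: not dominated (best build time).
S2: not dominated (best operating cost).
S3: not dominated (best capital cost).
S4: not dominated (best daily riders).
S5: not dominated.
S6: dominated by S3 (daily riders 53≥42, capital cost 31≤43, operating cost 22≤29, build time 4≤5).
S7: not dominated.
Pareto-optimal: S1, S2, S3, S4, S5, S7 → 6.

6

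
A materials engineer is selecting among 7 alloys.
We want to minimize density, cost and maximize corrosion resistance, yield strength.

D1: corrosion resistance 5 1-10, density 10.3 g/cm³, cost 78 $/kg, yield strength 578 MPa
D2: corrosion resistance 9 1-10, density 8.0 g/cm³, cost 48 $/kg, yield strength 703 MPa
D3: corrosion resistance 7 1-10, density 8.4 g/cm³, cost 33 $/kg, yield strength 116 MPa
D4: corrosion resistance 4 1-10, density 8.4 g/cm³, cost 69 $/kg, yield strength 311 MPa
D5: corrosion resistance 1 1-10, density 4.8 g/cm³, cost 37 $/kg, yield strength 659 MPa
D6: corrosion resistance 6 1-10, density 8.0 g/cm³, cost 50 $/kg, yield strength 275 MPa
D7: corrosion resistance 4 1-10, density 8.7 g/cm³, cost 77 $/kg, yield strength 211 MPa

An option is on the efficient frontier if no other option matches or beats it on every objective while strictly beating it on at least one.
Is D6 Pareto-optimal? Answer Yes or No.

No

D2 vs D6: corrosion resistance 9≥6, density 8.0≤8.0, cost 48≤50, yield strength 703≥275 — D2 is at least as good on every objective and strictly better on at least one, so D2 dominates D6.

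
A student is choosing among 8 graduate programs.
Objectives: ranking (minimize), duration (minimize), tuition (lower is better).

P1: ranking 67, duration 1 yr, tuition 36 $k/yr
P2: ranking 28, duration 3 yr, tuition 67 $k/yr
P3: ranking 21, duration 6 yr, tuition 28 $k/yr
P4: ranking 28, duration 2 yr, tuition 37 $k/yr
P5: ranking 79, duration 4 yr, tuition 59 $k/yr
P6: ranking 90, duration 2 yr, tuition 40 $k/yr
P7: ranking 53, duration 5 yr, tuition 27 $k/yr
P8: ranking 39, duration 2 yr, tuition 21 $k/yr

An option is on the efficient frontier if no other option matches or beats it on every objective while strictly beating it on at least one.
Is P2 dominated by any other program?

P4 vs P2: ranking 28≤28, duration 2≤3, tuition 37≤67 — P4 is at least as good on every objective and strictly better on at least one, so P4 dominates P2.

Yes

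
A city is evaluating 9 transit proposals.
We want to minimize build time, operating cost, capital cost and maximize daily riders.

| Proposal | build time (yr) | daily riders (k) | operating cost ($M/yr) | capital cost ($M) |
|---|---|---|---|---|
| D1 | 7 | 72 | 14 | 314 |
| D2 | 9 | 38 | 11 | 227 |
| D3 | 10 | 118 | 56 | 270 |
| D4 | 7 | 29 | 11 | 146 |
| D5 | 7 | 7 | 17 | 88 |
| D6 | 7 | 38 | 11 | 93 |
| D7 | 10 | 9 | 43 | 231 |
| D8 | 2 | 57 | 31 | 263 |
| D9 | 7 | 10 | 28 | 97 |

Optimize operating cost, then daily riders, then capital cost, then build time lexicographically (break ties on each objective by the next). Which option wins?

D6

First minimize operating cost: best is 11, kept {D2, D4, D6}.
Then maximize daily riders: best is 38, kept {D2, D6}.
Then minimize capital cost: best is 93, kept {D6}.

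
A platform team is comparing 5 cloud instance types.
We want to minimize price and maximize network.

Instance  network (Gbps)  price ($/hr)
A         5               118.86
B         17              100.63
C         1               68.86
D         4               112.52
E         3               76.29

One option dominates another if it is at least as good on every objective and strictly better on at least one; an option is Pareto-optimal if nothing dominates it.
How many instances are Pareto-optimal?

A: dominated by B (network 17≥5, price 100.63≤118.86).
B: not dominated (best network).
C: not dominated (best price).
D: dominated by B (network 17≥4, price 100.63≤112.52).
E: not dominated.
Pareto-optimal: B, C, E → 3.

3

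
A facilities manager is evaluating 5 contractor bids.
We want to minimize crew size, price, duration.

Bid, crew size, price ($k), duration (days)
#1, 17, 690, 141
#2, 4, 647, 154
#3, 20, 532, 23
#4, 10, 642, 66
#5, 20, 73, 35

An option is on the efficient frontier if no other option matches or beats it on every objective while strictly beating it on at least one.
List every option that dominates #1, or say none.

#4: crew size 10≤17, price 642≤690, duration 66≤141 — dominates #1.
Others (#2, #3, #5) are each worse than #1 on at least one objective.

#4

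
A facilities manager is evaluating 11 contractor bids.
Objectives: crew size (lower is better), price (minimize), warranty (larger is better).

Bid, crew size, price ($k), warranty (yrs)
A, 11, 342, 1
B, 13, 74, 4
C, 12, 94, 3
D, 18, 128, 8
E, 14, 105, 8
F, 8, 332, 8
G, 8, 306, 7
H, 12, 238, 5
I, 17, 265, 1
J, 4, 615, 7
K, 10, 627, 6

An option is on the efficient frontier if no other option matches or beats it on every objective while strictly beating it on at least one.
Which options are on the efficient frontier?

A: dominated by F (crew size 8≤11, price 332≤342, warranty 8≥1).
B: not dominated (best price).
C: not dominated.
D: dominated by E (crew size 14≤18, price 105≤128, warranty 8≥8).
E: not dominated.
F: not dominated.
G: not dominated.
H: not dominated.
I: dominated by B (crew size 13≤17, price 74≤265, warranty 4≥1).
J: not dominated (best crew size).
K: dominated by F (crew size 8≤10, price 332≤627, warranty 8≥6).

B, C, E, F, G, H, J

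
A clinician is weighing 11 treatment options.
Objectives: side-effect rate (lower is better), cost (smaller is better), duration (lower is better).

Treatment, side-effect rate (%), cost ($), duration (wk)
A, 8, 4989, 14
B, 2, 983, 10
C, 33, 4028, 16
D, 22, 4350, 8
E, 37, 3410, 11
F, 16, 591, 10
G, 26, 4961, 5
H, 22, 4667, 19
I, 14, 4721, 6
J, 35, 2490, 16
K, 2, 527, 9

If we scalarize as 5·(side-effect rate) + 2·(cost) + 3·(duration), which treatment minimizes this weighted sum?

A: 5·8 + 2·4989 + 3·14 = 10060
B: 5·2 + 2·983 + 3·10 = 2006
C: 5·33 + 2·4028 + 3·16 = 8269
D: 5·22 + 2·4350 + 3·8 = 8834
E: 5·37 + 2·3410 + 3·11 = 7038
F: 5·16 + 2·591 + 3·10 = 1292
G: 5·26 + 2·4961 + 3·5 = 10067
H: 5·22 + 2·4667 + 3·19 = 9501
I: 5·14 + 2·4721 + 3·6 = 9530
J: 5·35 + 2·2490 + 3·16 = 5203
K: 5·2 + 2·527 + 3·9 = 1091
Lowest: K at 1091.

K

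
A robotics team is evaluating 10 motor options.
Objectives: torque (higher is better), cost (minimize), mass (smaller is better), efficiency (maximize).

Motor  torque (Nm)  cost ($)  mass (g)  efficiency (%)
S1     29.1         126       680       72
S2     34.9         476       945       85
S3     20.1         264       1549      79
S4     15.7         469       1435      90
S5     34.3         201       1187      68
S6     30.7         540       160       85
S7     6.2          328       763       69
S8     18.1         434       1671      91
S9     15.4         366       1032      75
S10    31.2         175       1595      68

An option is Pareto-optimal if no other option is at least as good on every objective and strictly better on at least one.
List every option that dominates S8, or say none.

S1: worse on efficiency (72 vs 91).
S2: worse on cost (476 vs 434).
S3: worse on efficiency (79 vs 91).
S4: worse on torque (15.7 vs 18.1).
S5: worse on efficiency (68 vs 91).
S6: worse on cost (540 vs 434).
S7: worse on torque (6.2 vs 18.1).
S9: worse on torque (15.4 vs 18.1).
S10: worse on efficiency (68 vs 91).
No option dominates S8.

none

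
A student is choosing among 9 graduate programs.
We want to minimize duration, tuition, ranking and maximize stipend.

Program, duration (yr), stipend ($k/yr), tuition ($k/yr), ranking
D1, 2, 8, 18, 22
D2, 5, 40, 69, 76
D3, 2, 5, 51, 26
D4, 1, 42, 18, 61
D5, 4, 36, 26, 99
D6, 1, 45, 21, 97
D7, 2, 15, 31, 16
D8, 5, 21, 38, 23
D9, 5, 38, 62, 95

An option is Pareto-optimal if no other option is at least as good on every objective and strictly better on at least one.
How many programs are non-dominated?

5

D1: not dominated.
D2: dominated by D4 (duration 1≤5, stipend 42≥40, tuition 18≤69, ranking 61≤76).
D3: dominated by D1 (duration 2≤2, stipend 8≥5, tuition 18≤51, ranking 22≤26).
D4: not dominated.
D5: dominated by D4 (duration 1≤4, stipend 42≥36, tuition 18≤26, ranking 61≤99).
D6: not dominated (best stipend).
D7: not dominated (best ranking).
D8: not dominated.
D9: dominated by D4 (duration 1≤5, stipend 42≥38, tuition 18≤62, ranking 61≤95).
Pareto-optimal: D1, D4, D6, D7, D8 → 5.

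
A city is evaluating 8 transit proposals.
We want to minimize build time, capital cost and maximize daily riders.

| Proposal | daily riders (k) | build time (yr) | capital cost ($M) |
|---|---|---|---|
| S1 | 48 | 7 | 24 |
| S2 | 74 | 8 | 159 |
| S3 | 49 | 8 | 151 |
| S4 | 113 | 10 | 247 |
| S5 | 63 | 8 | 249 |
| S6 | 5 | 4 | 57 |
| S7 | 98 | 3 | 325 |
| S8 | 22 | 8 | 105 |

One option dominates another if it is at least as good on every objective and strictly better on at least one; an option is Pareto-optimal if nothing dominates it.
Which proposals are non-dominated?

S1, S2, S3, S4, S6, S7

S1: not dominated (best capital cost).
S2: not dominated.
S3: not dominated.
S4: not dominated (best daily riders).
S5: dominated by S2 (daily riders 74≥63, build time 8≤8, capital cost 159≤249).
S6: not dominated.
S7: not dominated (best build time).
S8: dominated by S1 (daily riders 48≥22, build time 7≤8, capital cost 24≤105).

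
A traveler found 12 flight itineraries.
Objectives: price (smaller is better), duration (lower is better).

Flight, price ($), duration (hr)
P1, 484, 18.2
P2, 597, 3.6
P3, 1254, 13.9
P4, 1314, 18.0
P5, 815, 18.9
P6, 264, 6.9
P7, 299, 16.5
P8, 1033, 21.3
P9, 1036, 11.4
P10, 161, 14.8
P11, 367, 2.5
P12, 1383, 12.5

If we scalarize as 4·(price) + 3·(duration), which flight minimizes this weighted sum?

P10

P1: 4·484 + 3·18.2 = 1990.6
P2: 4·597 + 3·3.6 = 2398.8
P3: 4·1254 + 3·13.9 = 5057.7
P4: 4·1314 + 3·18.0 = 5310.0
P5: 4·815 + 3·18.9 = 3316.7
P6: 4·264 + 3·6.9 = 1076.7
P7: 4·299 + 3·16.5 = 1245.5
P8: 4·1033 + 3·21.3 = 4195.9
P9: 4·1036 + 3·11.4 = 4178.2
P10: 4·161 + 3·14.8 = 688.4
P11: 4·367 + 3·2.5 = 1475.5
P12: 4·1383 + 3·12.5 = 5569.5
Lowest: P10 at 688.4.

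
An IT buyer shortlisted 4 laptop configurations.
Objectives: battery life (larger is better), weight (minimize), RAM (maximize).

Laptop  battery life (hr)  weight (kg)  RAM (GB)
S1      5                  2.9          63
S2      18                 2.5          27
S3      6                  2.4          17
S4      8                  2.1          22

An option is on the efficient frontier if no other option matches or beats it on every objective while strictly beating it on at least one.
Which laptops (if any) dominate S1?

S2: worse on RAM (27 vs 63).
S3: worse on RAM (17 vs 63).
S4: worse on RAM (22 vs 63).
No option dominates S1.

none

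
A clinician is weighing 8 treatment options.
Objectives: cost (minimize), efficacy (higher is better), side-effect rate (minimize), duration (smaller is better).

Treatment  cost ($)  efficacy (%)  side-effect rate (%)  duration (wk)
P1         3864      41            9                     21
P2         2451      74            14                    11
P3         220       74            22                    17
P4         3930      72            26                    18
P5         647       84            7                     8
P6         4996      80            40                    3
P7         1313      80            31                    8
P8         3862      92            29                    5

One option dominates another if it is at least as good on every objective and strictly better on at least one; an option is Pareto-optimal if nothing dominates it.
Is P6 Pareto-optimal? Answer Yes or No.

P1: worse on efficacy (41 vs 80).
P2: worse on efficacy (74 vs 80).
P3: worse on efficacy (74 vs 80).
P4: worse on efficacy (72 vs 80).
P5: worse on duration (8 vs 3).
P7: worse on duration (8 vs 3).
P8: worse on duration (5 vs 3).
No option is at least as good as P6 on every objective and strictly better on one.

Yes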